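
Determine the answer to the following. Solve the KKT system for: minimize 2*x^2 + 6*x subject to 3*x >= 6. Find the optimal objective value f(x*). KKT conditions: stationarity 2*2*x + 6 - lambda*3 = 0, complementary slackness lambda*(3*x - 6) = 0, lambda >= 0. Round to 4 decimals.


Step 1: Try lambda = 0 (constraint inactive).
x_unc = -6/(2*2) = -1.5
Check: 3*-1.5 = -4.5 < 6 -- violated!
Step 2: Constraint must be active: 3*x = 6
x* = 6/3 = 2.0
lambda = (2*2*2.0 + 6)/3 = 4.6667
Step 3: Compute optimal value.
f(x*) = 2*2.0^2 + 6*2.0 = 20.0


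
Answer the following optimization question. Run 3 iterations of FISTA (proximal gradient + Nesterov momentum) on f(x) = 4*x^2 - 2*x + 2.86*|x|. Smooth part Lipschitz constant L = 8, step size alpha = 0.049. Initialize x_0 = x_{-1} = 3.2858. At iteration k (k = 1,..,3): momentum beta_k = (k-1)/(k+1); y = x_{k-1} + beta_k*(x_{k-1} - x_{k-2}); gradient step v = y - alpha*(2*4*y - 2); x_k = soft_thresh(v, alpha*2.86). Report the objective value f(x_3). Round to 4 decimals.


FISTA on f(x) = 4*x^2 - 2*x + 2.86*|x|
L = 8, alpha = 0.049
Iteration 1: beta = 0.0, y = 3.2858 + 0.0*(3.2858 - 3.2858) = 3.2858
  grad(y) = 24.2864, v = y - alpha*grad = 2.0958
  prox(v) = soft_thresh(2.0958, 0.1401) = 1.9556
Iteration 2: beta = 0.3333, y = 1.9556 + 0.3333*(1.9556 - 3.2858) = 1.5122
  grad(y) = 10.0979, v = y - alpha*grad = 1.0174
  prox(v) = soft_thresh(1.0174, 0.1401) = 0.8773
Iteration 3: beta = 0.5, y = 0.8773 + 0.5*(0.8773 - 1.9556) = 0.3381
  grad(y) = 0.7051, v = y - alpha*grad = 0.3036
  prox(v) = soft_thresh(0.3036, 0.1401) = 0.1634
f(x_3) = 4*0.1634^2 - 2*0.1634 + 2.86*|0.1634| = 0.2474


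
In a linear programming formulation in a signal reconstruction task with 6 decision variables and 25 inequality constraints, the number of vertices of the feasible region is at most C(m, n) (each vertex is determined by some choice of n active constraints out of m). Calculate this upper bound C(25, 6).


Each vertex corresponds to some choice of n active constraints out of m, so the number of vertices is at most C(m, n) = m! / (n!(m-n)!).
m = 25, n = 6
Numerator: 25 * 24 * 23 * 22 * 21 * 20
Denominator: 6! = 720
C(25, 6) = 177100


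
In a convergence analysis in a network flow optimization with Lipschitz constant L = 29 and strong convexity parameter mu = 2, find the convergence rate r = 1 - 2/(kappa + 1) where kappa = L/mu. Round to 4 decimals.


Step 1: Compute the condition number.
kappa = L/mu = 29/2 = 14.5
Step 2: Compute the convergence rate.
r = 1 - 2/(kappa + 1) = 1 - 2*mu/(L + mu) = (L - mu)/(L + mu) = 27/31 = 0.871


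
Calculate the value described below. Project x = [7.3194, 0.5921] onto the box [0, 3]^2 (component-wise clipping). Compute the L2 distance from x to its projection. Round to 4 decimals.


Project each component onto [0, 3].
clip(7.3194) = 3.0, clip(0.5921) = 0.5921
Projection = [3.0, 0.5921]
Squared diffs: [18.6572, 0.0]
Distance = sqrt(18.6572) = 4.3194


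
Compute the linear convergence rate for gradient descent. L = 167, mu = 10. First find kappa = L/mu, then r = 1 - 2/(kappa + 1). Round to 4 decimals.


Step 1: Compute the condition number.
kappa = L/mu = 167/10 = 16.7
Step 2: Compute the convergence rate.
r = 1 - 2/(kappa + 1) = 1 - 2*mu/(L + mu) = (L - mu)/(L + mu) = 157/177 = 0.887


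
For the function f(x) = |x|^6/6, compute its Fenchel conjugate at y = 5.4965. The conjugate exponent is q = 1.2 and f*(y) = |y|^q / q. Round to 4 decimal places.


The conjugate exponent q satisfies 1/p + 1/q = 1.
p = 6, so q = 6/(6 - 1) = 1.2
|y|^q = 5.4965^1.2 = 7.7286
f*(5.4965) = 7.7286 / 1.2 = 6.4405


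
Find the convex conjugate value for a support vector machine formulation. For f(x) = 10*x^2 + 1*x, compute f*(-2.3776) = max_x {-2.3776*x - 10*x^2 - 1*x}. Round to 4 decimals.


f*(y) = sup_x {y*x - a*x^2 - b*x} = sup_x {(y-b)*x - a*x^2}
FOC: (y - b) - 2a*x = 0 => x* = (y - b)/(2a)
x* = (-2.3776 - 1)/(2*10) = -0.1689
f*(-2.3776) = (y-b)^2/(4a) = (-2.3776 - 1)^2/(4*10)
= 11.4082/40 = 0.2852


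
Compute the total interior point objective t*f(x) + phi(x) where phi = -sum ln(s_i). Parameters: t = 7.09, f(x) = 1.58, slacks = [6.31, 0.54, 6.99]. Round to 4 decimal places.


Step 1: Compute log-barrier.
ln values: [1.8421, -0.6162, 1.9445]
phi = -(1.8421 - 0.6162 + 1.9445) = -3.1704
Step 2: Compute augmented objective.
t*f(x) = 7.09*1.58 = 11.2022
Total = 11.2022 - 3.1704 = 8.0318


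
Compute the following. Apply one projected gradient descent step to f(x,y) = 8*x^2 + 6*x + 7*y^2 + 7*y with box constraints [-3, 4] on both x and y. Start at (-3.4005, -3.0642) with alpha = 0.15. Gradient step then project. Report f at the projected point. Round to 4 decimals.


Step 1: Compute gradient at (-3.4005, -3.0642).
grad_x = 2*8*-3.4005 + 6 = -48.408
grad_y = 2*7*-3.0642 + 7 = -35.8988
Step 2: Gradient step.
x_raw = -3.4005 - 0.15*-48.408 = 3.8607
y_raw = -3.0642 - 0.15*-35.8988 = 2.3206
Step 3: Project onto [-3, 4].
x_proj = clip(3.8607) = 3.8607
y_proj = clip(2.3206) = 2.3206
Step 4: Evaluate f.
f(3.8607, 2.3206) = 196.3455


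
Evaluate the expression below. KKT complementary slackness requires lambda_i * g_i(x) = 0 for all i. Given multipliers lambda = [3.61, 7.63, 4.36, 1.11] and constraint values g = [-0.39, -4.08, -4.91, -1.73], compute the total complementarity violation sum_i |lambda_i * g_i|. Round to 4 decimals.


KKT complementary slackness check:
lambda_1 * g_1 = 3.61 * -0.39 = -1.4079
lambda_2 * g_2 = 7.63 * -4.08 = -31.1304
lambda_3 * g_3 = 4.36 * -4.91 = -21.4076
lambda_4 * g_4 = 1.11 * -1.73 = -1.9203
Total violation = 1.4079 + 31.1304 + 21.4076 + 1.9203 = 55.8662


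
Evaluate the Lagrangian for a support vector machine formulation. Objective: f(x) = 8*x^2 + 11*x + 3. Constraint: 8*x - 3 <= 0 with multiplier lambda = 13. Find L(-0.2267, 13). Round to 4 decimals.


Step 1: Evaluate f(x).
f(-0.2267) = 8*(-0.2267)^2 + 11*(-0.2267) + 3 = 0.9174
Step 2: Evaluate g(x).
g(-0.2267) = 8*-0.2267 - 3 = -4.8136
Step 3: Compute Lagrangian.
L = 0.9174 + 13*-4.8136 = -61.6594


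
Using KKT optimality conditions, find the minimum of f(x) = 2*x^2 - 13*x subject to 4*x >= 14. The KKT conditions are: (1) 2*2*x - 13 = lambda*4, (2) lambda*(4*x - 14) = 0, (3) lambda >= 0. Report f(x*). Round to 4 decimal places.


Step 1: Try lambda = 0 (constraint inactive).
x_unc = 13/(2*2) = 3.25
Check: 4*3.25 = 13.0 < 14 -- violated!
Step 2: Constraint must be active: 4*x = 14
x* = 14/4 = 3.5
lambda = (2*2*3.5 - 13)/4 = 0.25
Step 3: Compute optimal value.
f(x*) = 2*3.5^2 - 13*3.5 = -21.0


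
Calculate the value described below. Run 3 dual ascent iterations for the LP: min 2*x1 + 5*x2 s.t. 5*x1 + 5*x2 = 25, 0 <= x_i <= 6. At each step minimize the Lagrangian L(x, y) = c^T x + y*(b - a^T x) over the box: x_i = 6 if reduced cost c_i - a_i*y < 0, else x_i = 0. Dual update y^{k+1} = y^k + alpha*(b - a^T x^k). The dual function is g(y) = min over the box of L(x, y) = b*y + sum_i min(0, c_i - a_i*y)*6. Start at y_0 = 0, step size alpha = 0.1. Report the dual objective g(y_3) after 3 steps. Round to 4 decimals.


Dual ascent for LP: min 2*x1 + 5*x2, 5*x1 + 5*x2 = 25, 0 <= x_i <= 6
Step 1: y^k = 0.0, reduced costs: (2.0, 5.0)
  x^k = (0.0, 0.0), subgradient = b - a^T x = 25.0
  y^{k+1} = 0.0 + 0.1*25.0 = 2.5
Step 2: y^k = 2.5, reduced costs: (-10.5, -7.5)
  x^k = (6.0, 6.0), subgradient = b - a^T x = -35.0
  y^{k+1} = 2.5 + 0.1*-35.0 = -1.0
Step 3: y^k = -1.0, reduced costs: (7.0, 10.0)
  x^k = (0.0, 0.0), subgradient = b - a^T x = 25.0
  y^{k+1} = -1.0 + 0.1*25.0 = 1.5
Dual objective at y_3 = 1.5: reduced costs (-5.5, -2.5), box minimizer x = (6.0, 6.0)
g(y_3) = b*y + (c1 - a1*y)*x1 + (c2 - a2*y)*x2 = 25*1.5 + (-5.5)*6.0 + (-2.5)*6.0 = 37.5 - 33.0 - 15.0 = -10.5


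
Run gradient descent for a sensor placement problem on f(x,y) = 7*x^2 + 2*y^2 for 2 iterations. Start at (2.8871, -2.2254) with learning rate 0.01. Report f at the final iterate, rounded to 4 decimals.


Gradient descent on f(x,y) = 7*x^2 + 2*y^2.
Starting point: (2.8871, -2.2254), alpha = 0.01
Step 1: grad_x = 2*7*2.8871 = 40.4194, grad_y = 2*2*-2.2254 = -8.9016
  x_1 = 2.8871 - 0.01*40.4194 = 2.4829
  y_1 = -2.2254 - 0.01*-8.9016 = -2.1364
Step 2: grad_x = 2*7*2.4829 = 34.7607, grad_y = 2*2*-2.1364 = -8.5455
  x_2 = 2.4829 - 0.01*34.7607 = 2.1353
  y_2 = -2.1364 - 0.01*-8.5455 = -2.0509
f(2.1353, -2.0509) = 7*2.1353^2 + 2*(-2.0509)^2 = 40.3291


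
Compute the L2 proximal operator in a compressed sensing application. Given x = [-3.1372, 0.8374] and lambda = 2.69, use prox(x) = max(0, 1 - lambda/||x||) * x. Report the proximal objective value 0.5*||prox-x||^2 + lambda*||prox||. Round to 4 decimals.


Step 1: Compute ||x||.
||x|| = 3.247
Step 2: Compute scaling factor.
scale = max(0, 1 - 2.69/3.247) = 0.1716
Step 3: prox(x) = [-0.5382, 0.1437]
||prox(x)|| = 0.557
Step 4: Proximal objective.
0.5*||prox-x||^2 = 3.6181
lambda*||prox|| = 1.4983
Total = 5.1165


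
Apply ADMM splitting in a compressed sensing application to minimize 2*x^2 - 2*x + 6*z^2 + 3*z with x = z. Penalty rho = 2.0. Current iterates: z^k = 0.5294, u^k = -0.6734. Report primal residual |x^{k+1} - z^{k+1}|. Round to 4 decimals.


ADMM iteration with rho = 2.0, z^k = 0.5294, u^k = -0.6734
Step 1: x-update.
Minimize 2*x^2 - 2*x + (2.0/2)*(x - 0.5294 - 0.6734)^2
FOC: (2*2 + 2.0)*x = 2 + 2.0*(0.5294 + 0.6734)
x^{k+1} = 0.7343
Step 2: z-update.
Minimize 6*z^2 + 3*z + (2.0/2)*(0.7343 - z - 0.6734)^2
FOC: (2*6 + 2.0)*z = -3 + 2.0*(0.7343 - 0.6734)
z^{k+1} = -0.2056
Step 3: u-update.
u^{k+1} = -0.6734 + 0.7343 + 0.2056 = 0.2665
Step 4: Primal residual = |0.7343 + 0.2056| = 0.9399


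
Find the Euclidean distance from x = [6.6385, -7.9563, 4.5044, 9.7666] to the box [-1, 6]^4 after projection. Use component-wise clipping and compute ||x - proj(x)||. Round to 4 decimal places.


Project each component onto [-1, 6].
clip(6.6385) = 6.0, clip(-7.9563) = -1.0, clip(4.5044) = 4.5044, clip(9.7666) = 6.0
Projection = [6.0, -1.0, 4.5044, 6.0]
Squared diffs: [0.4077, 48.3901, 0.0, 14.1873]
Distance = sqrt(62.9851) = 7.9363


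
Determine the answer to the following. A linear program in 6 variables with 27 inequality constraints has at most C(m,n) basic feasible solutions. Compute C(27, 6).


Each vertex corresponds to some choice of n active constraints out of m, so the number of vertices is at most C(m, n) = m! / (n!(m-n)!).
m = 27, n = 6
Numerator: 27 * 26 * 25 * 24 * 23 * 22
Denominator: 6! = 720
C(27, 6) = 296010


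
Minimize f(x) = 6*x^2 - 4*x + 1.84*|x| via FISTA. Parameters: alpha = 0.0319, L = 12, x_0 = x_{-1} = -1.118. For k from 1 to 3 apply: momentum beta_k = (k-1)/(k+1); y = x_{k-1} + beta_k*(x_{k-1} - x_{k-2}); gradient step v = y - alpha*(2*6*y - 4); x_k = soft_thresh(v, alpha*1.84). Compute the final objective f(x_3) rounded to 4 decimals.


FISTA on f(x) = 6*x^2 - 4*x + 1.84*|x|
L = 12, alpha = 0.0319
Iteration 1: beta = 0.0, y = -1.118 + 0.0*(-1.118 + 1.118) = -1.118
  grad(y) = -17.416, v = y - alpha*grad = -0.5624
  prox(v) = soft_thresh(-0.5624, 0.0587) = -0.5037
Iteration 2: beta = 0.3333, y = -0.5037 + 0.3333*(-0.5037 + 1.118) = -0.299
  grad(y) = -7.5877, v = y - alpha*grad = -0.0569
  prox(v) = soft_thresh(-0.0569, 0.0587) = 0.0
Iteration 3: beta = 0.5, y = 0.0 + 0.5*(0.0 + 0.5037) = 0.2519
  grad(y) = -0.9776, v = y - alpha*grad = 0.2831
  prox(v) = soft_thresh(0.2831, 0.0587) = 0.2244
f(x_3) = 6*0.2244^2 - 4*0.2244 + 1.84*|0.2244| = -0.1826


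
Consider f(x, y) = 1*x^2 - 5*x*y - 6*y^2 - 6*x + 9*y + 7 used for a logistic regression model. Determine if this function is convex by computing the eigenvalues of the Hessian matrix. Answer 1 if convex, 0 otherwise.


The Hessian of f(x,y) = 1*x^2 - 5*x*y - 6*y^2 - 6*x + 9*y + 7 is:
H = [[2, -5], [-5, -12]]
Trace = 2 - 12 = -10
Determinant = 2*-12 - (-5)^2 = -49
Discriminant = (-10)^2 - 4*-49 = 296.0
Eigenvalues: lambda_1 = -13.6023, lambda_2 = 3.6023
The function is not convex.

0


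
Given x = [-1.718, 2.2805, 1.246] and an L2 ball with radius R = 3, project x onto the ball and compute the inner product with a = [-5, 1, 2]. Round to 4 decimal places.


Step 1: Compute ||x|| (intermediates to 6 decimals).
||x|| = sqrt((-1.718)^2 + 2.2805^2 + 1.246^2) = 3.11524
Step 2: Project.
Since ||x|| > R, scale = R/||x|| = 3/3.11524 = 0.963008, proj(x) = scale * x
proj(x) = [-1.654448, 2.19614, 1.199908]
Step 3: Dot product.
a^T * proj(x) = -5*(-1.654448) + 1*2.19614 + 2*1.199908 = 12.8682


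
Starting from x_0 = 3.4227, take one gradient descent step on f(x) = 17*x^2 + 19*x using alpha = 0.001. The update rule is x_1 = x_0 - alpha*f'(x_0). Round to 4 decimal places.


We compute the gradient at x_0 and apply the update.
f'(x) = 34*x + 19
f'(3.4227) = 34*3.4227 + 19 = 135.3718
x_1 = 3.4227 - 0.001*135.3718 = 3.2873


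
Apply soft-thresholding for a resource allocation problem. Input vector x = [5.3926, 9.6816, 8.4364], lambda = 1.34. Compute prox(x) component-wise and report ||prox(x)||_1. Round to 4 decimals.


Soft-thresholding with lambda = 1.34:
prox(5.3926) = sign(5.3926)*max(|5.3926| - 1.34, 0) = 4.0526
prox(9.6816) = sign(9.6816)*max(|9.6816| - 1.34, 0) = 8.3416
prox(8.4364) = sign(8.4364)*max(|8.4364| - 1.34, 0) = 7.0964
prox(x) = [4.0526, 8.3416, 7.0964]
||prox(x)||_1 = 4.0526 + 8.3416 + 7.0964 = 19.4906


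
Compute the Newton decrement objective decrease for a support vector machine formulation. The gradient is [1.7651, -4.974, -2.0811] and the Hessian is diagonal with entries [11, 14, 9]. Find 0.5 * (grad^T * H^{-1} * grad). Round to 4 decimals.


Step 1: H is diagonal, so H^(-1) * g = [0.1605, -0.3553, -0.2312].
Step 2: g^T H^(-1) g = sum_i g_i^2 / H_ii
  = (1.7651)^2/11 + (-4.974)^2/14 + (-2.0811)^2/9
  = 0.2832 + 1.7672 + 0.4812 = 2.5316
Step 3: Objective decrease = 0.5 * g^T H^(-1) g = 1.2658


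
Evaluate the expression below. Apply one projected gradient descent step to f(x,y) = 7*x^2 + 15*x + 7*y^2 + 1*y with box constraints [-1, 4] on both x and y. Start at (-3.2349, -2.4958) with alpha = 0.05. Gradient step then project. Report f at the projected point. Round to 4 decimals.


Step 1: Compute gradient at (-3.2349, -2.4958).
grad_x = 2*7*-3.2349 + 15 = -30.2886
grad_y = 2*7*-2.4958 + 1 = -33.9412
Step 2: Gradient step.
x_raw = -3.2349 - 0.05*-30.2886 = -1.7205
y_raw = -2.4958 - 0.05*-33.9412 = -0.7987
Step 3: Project onto [-1, 4].
x_proj = clip(-1.7205) = -1.0
y_proj = clip(-0.7987) = -0.7987
Step 4: Evaluate f.
f(-1.0, -0.7987) = -4.3328


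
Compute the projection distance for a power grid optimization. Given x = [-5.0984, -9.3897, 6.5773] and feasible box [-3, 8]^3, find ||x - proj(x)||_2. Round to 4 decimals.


Project each component onto [-3, 8].
clip(-5.0984) = -3.0, clip(-9.3897) = -3.0, clip(6.5773) = 6.5773
Projection = [-3.0, -3.0, 6.5773]
Squared diffs: [4.4033, 40.8283, 0.0]
Distance = sqrt(45.2316) = 6.7254


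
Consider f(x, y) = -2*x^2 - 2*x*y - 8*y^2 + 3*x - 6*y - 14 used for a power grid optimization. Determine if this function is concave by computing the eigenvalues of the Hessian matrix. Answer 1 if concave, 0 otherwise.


The Hessian of f(x,y) = -2*x^2 - 2*x*y - 8*y^2 + 3*x - 6*y - 14 is:
H = [[-4, -2], [-2, -16]]
Trace = -4 - 16 = -20
Determinant = -4*-16 - (-2)^2 = 60
Discriminant = (-20)^2 - 4*60 = 160.0
Eigenvalues: lambda_1 = -16.3246, lambda_2 = -3.6754
The function is concave.

1


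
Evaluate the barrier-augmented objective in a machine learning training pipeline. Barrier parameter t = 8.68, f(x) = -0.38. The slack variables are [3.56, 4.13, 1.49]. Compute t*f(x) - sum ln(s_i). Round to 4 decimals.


Step 1: Compute log-barrier.
ln values: [1.2698, 1.4183, 0.3988]
phi = -(1.2698 + 1.4183 + 0.3988) = -3.0868
Step 2: Compute augmented objective.
t*f(x) = 8.68*-0.38 = -3.2984
Total = -3.2984 - 3.0868 = -6.3852


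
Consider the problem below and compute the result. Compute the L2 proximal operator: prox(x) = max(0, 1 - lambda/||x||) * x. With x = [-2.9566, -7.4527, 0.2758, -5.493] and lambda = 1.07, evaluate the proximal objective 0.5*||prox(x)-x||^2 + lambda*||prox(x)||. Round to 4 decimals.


Step 1: Compute ||x||.
||x|| = 9.7228
Step 2: Compute scaling factor.
scale = max(0, 1 - 1.07/9.7228) = 0.8899
Step 3: prox(x) = [-2.6312, -6.6325, 0.2454, -4.8885]
||prox(x)|| = 8.6528
Step 4: Proximal objective.
0.5*||prox-x||^2 = 0.5725
lambda*||prox|| = 9.2585
Total = 9.831


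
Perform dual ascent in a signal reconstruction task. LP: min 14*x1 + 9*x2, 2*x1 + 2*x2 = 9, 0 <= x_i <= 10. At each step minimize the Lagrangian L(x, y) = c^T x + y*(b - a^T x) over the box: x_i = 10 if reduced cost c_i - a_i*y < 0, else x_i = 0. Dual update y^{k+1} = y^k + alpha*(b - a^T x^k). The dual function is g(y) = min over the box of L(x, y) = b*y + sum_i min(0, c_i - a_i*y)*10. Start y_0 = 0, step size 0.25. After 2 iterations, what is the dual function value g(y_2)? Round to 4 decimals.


Dual ascent for LP: min 14*x1 + 9*x2, 2*x1 + 2*x2 = 9, 0 <= x_i <= 10
Step 1: y^k = 0.0, reduced costs: (14.0, 9.0)
  x^k = (0.0, 0.0), subgradient = b - a^T x = 9.0
  y^{k+1} = 0.0 + 0.25*9.0 = 2.25
Step 2: y^k = 2.25, reduced costs: (9.5, 4.5)
  x^k = (0.0, 0.0), subgradient = b - a^T x = 9.0
  y^{k+1} = 2.25 + 0.25*9.0 = 4.5
Dual objective at y_2 = 4.5: reduced costs (5.0, 0.0), box minimizer x = (0.0, 0.0)
g(y_2) = b*y + (c1 - a1*y)*x1 + (c2 - a2*y)*x2 = 9*4.5 + 5.0*0.0 + 0.0*0.0 = 40.5 + 0.0 + 0.0 = 40.5


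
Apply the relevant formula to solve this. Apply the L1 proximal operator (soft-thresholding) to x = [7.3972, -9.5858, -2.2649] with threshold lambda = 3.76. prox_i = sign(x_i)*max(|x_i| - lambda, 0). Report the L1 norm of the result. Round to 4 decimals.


Soft-thresholding with lambda = 3.76:
prox(7.3972) = sign(7.3972)*max(|7.3972| - 3.76, 0) = 3.6372
prox(-9.5858) = sign(-9.5858)*max(|-9.5858| - 3.76, 0) = -5.8258
prox(-2.2649) = sign(-2.2649)*max(|-2.2649| - 3.76, 0) = 0.0
prox(x) = [3.6372, -5.8258, 0.0]
||prox(x)||_1 = 3.6372 + 5.8258 + 0.0 = 9.463


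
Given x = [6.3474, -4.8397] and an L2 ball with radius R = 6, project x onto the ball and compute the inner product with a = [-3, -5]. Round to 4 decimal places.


Step 1: Compute ||x|| (intermediates to 6 decimals).
||x|| = sqrt(6.3474^2 + (-4.8397)^2) = 7.981991
Step 2: Project.
Since ||x|| > R, scale = R/||x|| = 6/7.981991 = 0.751692, proj(x) = scale * x
proj(x) = [4.77129, -3.637964]
Step 3: Dot product.
a^T * proj(x) = -3*4.77129 - 5*(-3.637964) = 3.876


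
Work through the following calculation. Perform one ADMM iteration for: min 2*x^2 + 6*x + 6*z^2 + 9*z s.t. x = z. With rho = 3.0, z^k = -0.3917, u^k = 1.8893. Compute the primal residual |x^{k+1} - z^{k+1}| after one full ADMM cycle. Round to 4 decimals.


ADMM iteration with rho = 3.0, z^k = -0.3917, u^k = 1.8893
Step 1: x-update.
Minimize 2*x^2 + 6*x + (3.0/2)*(x + 0.3917 + 1.8893)^2
FOC: (2*2 + 3.0)*x = -6 + 3.0*(-0.3917 - 1.8893)
x^{k+1} = -1.8347
Step 2: z-update.
Minimize 6*z^2 + 9*z + (3.0/2)*(-1.8347 - z + 1.8893)^2
FOC: (2*6 + 3.0)*z = -9 + 3.0*(-1.8347 + 1.8893)
z^{k+1} = -0.5891
Step 3: u-update.
u^{k+1} = 1.8893 - 1.8347 + 0.5891 = 0.6437
Step 4: Primal residual = |-1.8347 + 0.5891| = 1.2456


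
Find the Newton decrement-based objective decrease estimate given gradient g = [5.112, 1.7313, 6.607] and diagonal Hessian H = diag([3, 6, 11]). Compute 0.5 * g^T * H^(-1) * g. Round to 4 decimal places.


Step 1: H is diagonal, so H^(-1) * g = [1.704, 0.2886, 0.6006].
Step 2: g^T H^(-1) g = sum_i g_i^2 / H_ii
  = (5.112)^2/3 + (1.7313)^2/6 + (6.607)^2/11
  = 8.7108 + 0.4996 + 3.9684 = 13.1788
Step 3: Objective decrease = 0.5 * g^T H^(-1) g = 6.5894


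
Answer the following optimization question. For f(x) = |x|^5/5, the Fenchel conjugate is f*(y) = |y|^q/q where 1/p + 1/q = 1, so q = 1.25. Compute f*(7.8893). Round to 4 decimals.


The conjugate exponent q satisfies 1/p + 1/q = 1.
p = 5, so q = 5/(5 - 1) = 1.25
|y|^q = 7.8893^1.25 = 13.222
f*(7.8893) = 13.222 / 1.25 = 10.5776


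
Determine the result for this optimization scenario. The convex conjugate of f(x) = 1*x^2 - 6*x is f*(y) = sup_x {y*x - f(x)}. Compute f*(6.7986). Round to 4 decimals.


f*(y) = sup_x {y*x - a*x^2 - b*x} = sup_x {(y-b)*x - a*x^2}
FOC: (y - b) - 2a*x = 0 => x* = (y - b)/(2a)
x* = (6.7986 + 6)/(2*1) = 6.3993
f*(6.7986) = (y-b)^2/(4a) = (6.7986 + 6)^2/(4*1)
= 163.8042/4 = 40.951


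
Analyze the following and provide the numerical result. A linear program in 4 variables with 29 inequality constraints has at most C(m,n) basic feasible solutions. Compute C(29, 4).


Each vertex corresponds to some choice of n active constraints out of m, so the number of vertices is at most C(m, n) = m! / (n!(m-n)!).
m = 29, n = 4
Numerator: 29 * 28 * 27 * 26
Denominator: 4! = 24
C(29, 4) = 23751


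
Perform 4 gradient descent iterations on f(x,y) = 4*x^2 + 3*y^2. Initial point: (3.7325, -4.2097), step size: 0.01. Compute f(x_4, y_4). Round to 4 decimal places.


Gradient descent on f(x,y) = 4*x^2 + 3*y^2.
Starting point: (3.7325, -4.2097), alpha = 0.01
Step 1: grad_x = 2*4*3.7325 = 29.86, grad_y = 2*3*-4.2097 = -25.2582
  x_1 = 3.7325 - 0.01*29.86 = 3.4339
  y_1 = -4.2097 - 0.01*-25.2582 = -3.9571
Step 2: grad_x = 2*4*3.4339 = 27.4712, grad_y = 2*3*-3.9571 = -23.7427
  x_2 = 3.4339 - 0.01*27.4712 = 3.1592
  y_2 = -3.9571 - 0.01*-23.7427 = -3.7197
Step 3: grad_x = 2*4*3.1592 = 25.2735, grad_y = 2*3*-3.7197 = -22.3181
  x_3 = 3.1592 - 0.01*25.2735 = 2.9065
  y_3 = -3.7197 - 0.01*-22.3181 = -3.4965
Step 4: grad_x = 2*4*2.9065 = 23.2516, grad_y = 2*3*-3.4965 = -20.9791
  x_4 = 2.9065 - 0.01*23.2516 = 2.6739
  y_4 = -3.4965 - 0.01*-20.9791 = -3.2867
f(2.6739, -3.2867) = 4*2.6739^2 + 3*(-3.2867)^2 = 61.0073


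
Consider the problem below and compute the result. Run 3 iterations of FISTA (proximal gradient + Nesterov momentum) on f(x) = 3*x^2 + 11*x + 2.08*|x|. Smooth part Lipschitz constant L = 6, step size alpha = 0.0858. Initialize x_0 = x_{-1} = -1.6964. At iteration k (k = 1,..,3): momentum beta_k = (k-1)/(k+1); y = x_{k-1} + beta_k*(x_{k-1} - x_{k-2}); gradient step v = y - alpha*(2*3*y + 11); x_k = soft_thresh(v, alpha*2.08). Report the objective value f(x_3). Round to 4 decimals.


FISTA on f(x) = 3*x^2 + 11*x + 2.08*|x|
L = 6, alpha = 0.0858
Iteration 1: beta = 0.0, y = -1.6964 + 0.0*(-1.6964 + 1.6964) = -1.6964
  grad(y) = 0.8216, v = y - alpha*grad = -1.7669
  prox(v) = soft_thresh(-1.7669, 0.1785) = -1.5884
Iteration 2: beta = 0.3333, y = -1.5884 + 0.3333*(-1.5884 + 1.6964) = -1.5524
  grad(y) = 1.6854, v = y - alpha*grad = -1.697
  prox(v) = soft_thresh(-1.697, 0.1785) = -1.5186
Iteration 3: beta = 0.5, y = -1.5186 + 0.5*(-1.5186 + 1.5884) = -1.4837
  grad(y) = 2.0981, v = y - alpha*grad = -1.6637
  prox(v) = soft_thresh(-1.6637, 0.1785) = -1.4852
f(x_3) = 3*(-1.4852)^2 + 11*(-1.4852) + 2.08*|-1.4852| = -6.6305


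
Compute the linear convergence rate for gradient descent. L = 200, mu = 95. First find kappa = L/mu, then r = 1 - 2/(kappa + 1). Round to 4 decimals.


Step 1: Compute the condition number.
kappa = L/mu = 200/95 = 2.1053
Step 2: Compute the convergence rate.
r = 1 - 2/(kappa + 1) = 1 - 2*mu/(L + mu) = (L - mu)/(L + mu) = 105/295 = 0.3559


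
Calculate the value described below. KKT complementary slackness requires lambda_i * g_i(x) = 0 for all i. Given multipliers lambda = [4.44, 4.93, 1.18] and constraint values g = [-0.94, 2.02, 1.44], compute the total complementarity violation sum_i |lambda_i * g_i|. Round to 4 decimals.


KKT complementary slackness check:
lambda_1 * g_1 = 4.44 * -0.94 = -4.1736
lambda_2 * g_2 = 4.93 * 2.02 = 9.9586
lambda_3 * g_3 = 1.18 * 1.44 = 1.6992
Total violation = 4.1736 + 9.9586 + 1.6992 = 15.8314


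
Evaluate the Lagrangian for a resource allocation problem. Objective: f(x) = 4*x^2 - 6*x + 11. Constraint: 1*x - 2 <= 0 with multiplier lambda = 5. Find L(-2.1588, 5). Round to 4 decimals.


Step 1: Evaluate f(x).
f(-2.1588) = 4*(-2.1588)^2 - 6*(-2.1588) + 11 = 42.5945
Step 2: Evaluate g(x).
g(-2.1588) = 1*-2.1588 - 2 = -4.1588
Step 3: Compute Lagrangian.
L = 42.5945 + 5*-4.1588 = 21.8005


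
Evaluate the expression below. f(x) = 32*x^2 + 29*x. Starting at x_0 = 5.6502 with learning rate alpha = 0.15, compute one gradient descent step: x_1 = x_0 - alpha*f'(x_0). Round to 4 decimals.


We compute the gradient at x_0 and apply the update.
f'(x) = 64*x + 29
f'(5.6502) = 64*5.6502 + 29 = 390.6128
x_1 = 5.6502 - 0.15*390.6128 = -52.9417


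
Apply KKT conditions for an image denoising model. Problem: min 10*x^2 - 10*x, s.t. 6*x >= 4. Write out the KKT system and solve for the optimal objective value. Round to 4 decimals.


Step 1: Try lambda = 0 (constraint inactive).
x_unc = 10/(2*10) = 0.5
Check: 6*0.5 = 3.0 < 4 -- violated!
Step 2: Constraint must be active: 6*x = 4
x* = 4/6 = 2/3 = 0.6667 (rounded; the exact value 2/3 is used below)
lambda = (2*10*(2/3) - 10)/6 = 0.5556
Step 3: Compute optimal value.
f(x*) = 10*(2/3)^2 - 10*(2/3) = -2.2222


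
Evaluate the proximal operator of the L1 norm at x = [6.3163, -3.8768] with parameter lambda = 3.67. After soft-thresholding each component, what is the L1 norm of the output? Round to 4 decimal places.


Soft-thresholding with lambda = 3.67:
prox(6.3163) = sign(6.3163)*max(|6.3163| - 3.67, 0) = 2.6463
prox(-3.8768) = sign(-3.8768)*max(|-3.8768| - 3.67, 0) = -0.2068
prox(x) = [2.6463, -0.2068]
||prox(x)||_1 = 2.6463 + 0.2068 = 2.8531


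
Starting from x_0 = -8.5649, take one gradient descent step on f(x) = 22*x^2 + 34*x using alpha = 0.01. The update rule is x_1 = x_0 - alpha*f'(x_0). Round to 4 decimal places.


We compute the gradient at x_0 and apply the update.
f'(x) = 44*x + 34
f'(-8.5649) = 44*-8.5649 + 34 = -342.8556
x_1 = -8.5649 - 0.01*-342.8556 = -5.1363


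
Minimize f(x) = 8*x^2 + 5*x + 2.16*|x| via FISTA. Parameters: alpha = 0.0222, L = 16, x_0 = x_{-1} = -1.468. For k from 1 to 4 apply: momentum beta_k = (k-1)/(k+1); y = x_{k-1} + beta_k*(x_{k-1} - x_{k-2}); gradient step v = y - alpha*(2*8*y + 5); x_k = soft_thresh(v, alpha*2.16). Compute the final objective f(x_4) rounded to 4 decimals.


FISTA on f(x) = 8*x^2 + 5*x + 2.16*|x|
L = 16, alpha = 0.0222
Iteration 1: beta = 0.0, y = -1.468 + 0.0*(-1.468 + 1.468) = -1.468
  grad(y) = -18.488, v = y - alpha*grad = -1.0576
  prox(v) = soft_thresh(-1.0576, 0.048) = -1.0096
Iteration 2: beta = 0.3333, y = -1.0096 + 0.3333*(-1.0096 + 1.468) = -0.8568
  grad(y) = -8.7091, v = y - alpha*grad = -0.6635
  prox(v) = soft_thresh(-0.6635, 0.048) = -0.6155
Iteration 3: beta = 0.5, y = -0.6155 + 0.5*(-0.6155 + 1.0096) = -0.4185
  grad(y) = -1.6957, v = y - alpha*grad = -0.3808
  prox(v) = soft_thresh(-0.3808, 0.048) = -0.3329
Iteration 4: beta = 0.6, y = -0.3329 + 0.6*(-0.3329 + 0.6155) = -0.1633
  grad(y) = 2.3872, v = y - alpha*grad = -0.2163
  prox(v) = soft_thresh(-0.2163, 0.048) = -0.1683
f(x_4) = 8*(-0.1683)^2 + 5*(-0.1683) + 2.16*|-0.1683| = -0.2514


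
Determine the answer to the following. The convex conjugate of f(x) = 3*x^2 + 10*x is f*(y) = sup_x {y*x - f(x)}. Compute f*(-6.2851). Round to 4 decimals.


f*(y) = sup_x {y*x - a*x^2 - b*x} = sup_x {(y-b)*x - a*x^2}
FOC: (y - b) - 2a*x = 0 => x* = (y - b)/(2a)
x* = (-6.2851 - 10)/(2*3) = -2.7142
f*(-6.2851) = (y-b)^2/(4a) = (-6.2851 - 10)^2/(4*3)
= 265.2045/12 = 22.1004


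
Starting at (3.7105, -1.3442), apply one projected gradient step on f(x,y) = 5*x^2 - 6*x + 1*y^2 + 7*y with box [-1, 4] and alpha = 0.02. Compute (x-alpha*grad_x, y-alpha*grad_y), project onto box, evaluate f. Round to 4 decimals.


Step 1: Compute gradient at (3.7105, -1.3442).
grad_x = 2*5*3.7105 - 6 = 31.105
grad_y = 2*1*-1.3442 + 7 = 4.3116
Step 2: Gradient step.
x_raw = 3.7105 - 0.02*31.105 = 3.0884
y_raw = -1.3442 - 0.02*4.3116 = -1.4304
Step 3: Project onto [-1, 4].
x_proj = clip(3.0884) = 3.0884
y_proj = clip(-1.4304) = -1.0
Step 4: Evaluate f.
f(3.0884, -1.0) = 23.1607


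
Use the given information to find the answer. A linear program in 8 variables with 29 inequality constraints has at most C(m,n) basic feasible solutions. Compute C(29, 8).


Each vertex corresponds to some choice of n active constraints out of m, so the number of vertices is at most C(m, n) = m! / (n!(m-n)!).
m = 29, n = 8
Numerator: 29 * 28 * 27 * 26 * 25 * 24 * 23 * 22
Denominator: 8! = 40320
C(29, 8) = 4292145


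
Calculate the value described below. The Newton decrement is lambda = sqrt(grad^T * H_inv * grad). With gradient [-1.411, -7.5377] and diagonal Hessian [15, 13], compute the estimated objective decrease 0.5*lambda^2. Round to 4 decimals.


Step 1: H is diagonal, so H^(-1) * g = [-0.0941, -0.5798].
Step 2: g^T H^(-1) g = sum_i g_i^2 / H_ii
  = (-1.411)^2/15 + (-7.5377)^2/13
  = 0.1327 + 4.3705 = 4.5033
Step 3: Objective decrease = 0.5 * g^T H^(-1) g = 2.2516


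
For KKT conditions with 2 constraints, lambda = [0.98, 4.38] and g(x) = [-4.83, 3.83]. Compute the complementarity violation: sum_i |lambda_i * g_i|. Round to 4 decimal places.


KKT complementary slackness check:
lambda_1 * g_1 = 0.98 * -4.83 = -4.7334
lambda_2 * g_2 = 4.38 * 3.83 = 16.7754
Total violation = 4.7334 + 16.7754 = 21.5088


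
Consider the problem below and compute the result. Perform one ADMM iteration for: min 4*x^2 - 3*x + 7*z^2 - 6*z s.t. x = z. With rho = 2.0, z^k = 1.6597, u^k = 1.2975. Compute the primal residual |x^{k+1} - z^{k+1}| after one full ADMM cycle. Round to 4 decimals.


ADMM iteration with rho = 2.0, z^k = 1.6597, u^k = 1.2975
Step 1: x-update.
Minimize 4*x^2 - 3*x + (2.0/2)*(x - 1.6597 + 1.2975)^2
FOC: (2*4 + 2.0)*x = 3 + 2.0*(1.6597 - 1.2975)
x^{k+1} = 0.3724
Step 2: z-update.
Minimize 7*z^2 - 6*z + (2.0/2)*(0.3724 - z + 1.2975)^2
FOC: (2*7 + 2.0)*z = 6 + 2.0*(0.3724 + 1.2975)
z^{k+1} = 0.5837
Step 3: u-update.
u^{k+1} = 1.2975 + 0.3724 - 0.5837 = 1.0862
Step 4: Primal residual = |0.3724 - 0.5837| = 0.2113


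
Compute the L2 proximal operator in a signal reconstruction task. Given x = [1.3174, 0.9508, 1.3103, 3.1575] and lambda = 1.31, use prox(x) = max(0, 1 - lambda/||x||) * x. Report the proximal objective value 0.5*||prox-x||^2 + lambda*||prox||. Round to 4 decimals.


Step 1: Compute ||x||.
||x|| = 3.785
Step 2: Compute scaling factor.
scale = max(0, 1 - 1.31/3.785) = 0.6539
Step 3: prox(x) = [0.8614, 0.6217, 0.8568, 2.0647]
||prox(x)|| = 2.475
Step 4: Proximal objective.
0.5*||prox-x||^2 = 0.8581
lambda*||prox|| = 3.2423
Total = 4.1003


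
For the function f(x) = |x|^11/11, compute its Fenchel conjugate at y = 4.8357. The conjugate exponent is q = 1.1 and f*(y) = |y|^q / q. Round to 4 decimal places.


The conjugate exponent q satisfies 1/p + 1/q = 1.
p = 11, so q = 11/(11 - 1) = 1.1
|y|^q = 4.8357^1.1 = 5.6612
f*(4.8357) = 5.6612 / 1.1 = 5.1465


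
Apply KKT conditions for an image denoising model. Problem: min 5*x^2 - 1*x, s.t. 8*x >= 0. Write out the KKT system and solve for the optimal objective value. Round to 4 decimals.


Step 1: Try lambda = 0 (constraint inactive).
Stationarity: 2*5*x - 1 = 0
x* = 1/(2*5) = 0.1
Check constraint: 8*0.1 = 0.8 >= 0 -- satisfied.
Step 2: Compute optimal value.
f(x*) = 5*0.1^2 - 1*0.1 = -0.05


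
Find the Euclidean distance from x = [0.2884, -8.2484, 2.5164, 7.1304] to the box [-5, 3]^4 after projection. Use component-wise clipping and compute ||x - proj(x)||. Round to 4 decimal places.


Project each component onto [-5, 3].
clip(0.2884) = 0.2884, clip(-8.2484) = -5.0, clip(2.5164) = 2.5164, clip(7.1304) = 3.0
Projection = [0.2884, -5.0, 2.5164, 3.0]
Squared diffs: [0.0, 10.5521, 0.0, 17.0602]
Distance = sqrt(27.6123) = 5.2547


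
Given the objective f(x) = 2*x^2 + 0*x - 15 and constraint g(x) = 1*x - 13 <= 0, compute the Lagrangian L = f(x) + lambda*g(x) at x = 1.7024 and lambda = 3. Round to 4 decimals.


Step 1: Evaluate f(x).
f(1.7024) = 2*1.7024^2 + 0*1.7024 - 15 = -9.2037
Step 2: Evaluate g(x).
g(1.7024) = 1*1.7024 - 13 = -11.2976
Step 3: Compute Lagrangian.
L = -9.2037 + 3*-11.2976 = -43.0965


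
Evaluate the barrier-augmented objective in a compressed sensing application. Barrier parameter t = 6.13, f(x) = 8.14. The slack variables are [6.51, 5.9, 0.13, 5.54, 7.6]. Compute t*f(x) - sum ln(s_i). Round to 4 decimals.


Step 1: Compute log-barrier.
ln values: [1.8733, 1.775, -2.0402, 1.712, 2.0281]
phi = -(1.8733 + 1.775 - 2.0402 + 1.712 + 2.0281) = -5.3482
Step 2: Compute augmented objective.
t*f(x) = 6.13*8.14 = 49.8982
Total = 49.8982 - 5.3482 = 44.55


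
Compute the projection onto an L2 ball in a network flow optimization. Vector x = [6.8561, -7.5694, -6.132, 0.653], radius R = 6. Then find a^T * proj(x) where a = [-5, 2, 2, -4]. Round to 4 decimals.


Step 1: Compute ||x|| (intermediates to 6 decimals).
||x|| = sqrt(6.8561^2 + (-7.5694)^2 + (-6.132)^2 + 0.653^2) = 11.930204
Step 2: Project.
Since ||x|| > R, scale = R/||x|| = 6/11.930204 = 0.502925, proj(x) = scale * x
proj(x) = [3.448104, -3.80684, -3.083936, 0.32841]
Step 3: Dot product.
a^T * proj(x) = -5*3.448104 + 2*(-3.80684) + 2*(-3.083936) - 4*0.32841 = -32.3357


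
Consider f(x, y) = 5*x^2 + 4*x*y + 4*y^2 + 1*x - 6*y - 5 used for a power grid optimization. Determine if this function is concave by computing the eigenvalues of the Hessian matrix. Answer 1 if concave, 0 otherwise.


The Hessian of f(x,y) = 5*x^2 + 4*x*y + 4*y^2 + 1*x - 6*y - 5 is:
H = [[10, 4], [4, 8]]
Trace = 10 + 8 = 18
Determinant = 10*8 - (4)^2 = 64
Discriminant = (18)^2 - 4*64 = 68.0
Eigenvalues: lambda_1 = 4.8769, lambda_2 = 13.1231
The function is not concave.

0


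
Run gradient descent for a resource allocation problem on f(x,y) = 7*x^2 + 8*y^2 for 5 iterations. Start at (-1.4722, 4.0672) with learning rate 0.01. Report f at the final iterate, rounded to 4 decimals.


Gradient descent on f(x,y) = 7*x^2 + 8*y^2.
Starting point: (-1.4722, 4.0672), alpha = 0.01
Step 1: grad_x = 2*7*-1.4722 = -20.6108, grad_y = 2*8*4.0672 = 65.0752
  x_1 = -1.4722 - 0.01*-20.6108 = -1.2661
  y_1 = 4.0672 - 0.01*65.0752 = 3.4164
Step 2: grad_x = 2*7*-1.2661 = -17.7253, grad_y = 2*8*3.4164 = 54.6632
  x_2 = -1.2661 - 0.01*-17.7253 = -1.0888
  y_2 = 3.4164 - 0.01*54.6632 = 2.8698
Step 3: grad_x = 2*7*-1.0888 = -15.2437, grad_y = 2*8*2.8698 = 45.9171
  x_3 = -1.0888 - 0.01*-15.2437 = -0.9364
  y_3 = 2.8698 - 0.01*45.9171 = 2.4106
Step 4: grad_x = 2*7*-0.9364 = -13.1096, grad_y = 2*8*2.4106 = 38.5703
  x_4 = -0.9364 - 0.01*-13.1096 = -0.8053
  y_4 = 2.4106 - 0.01*38.5703 = 2.0249
Step 5: grad_x = 2*7*-0.8053 = -11.2743, grad_y = 2*8*2.0249 = 32.3991
  x_5 = -0.8053 - 0.01*-11.2743 = -0.6926
  y_5 = 2.0249 - 0.01*32.3991 = 1.701
f(-0.6926, 1.701) = 7*(-0.6926)^2 + 8*1.701^2 = 26.5034


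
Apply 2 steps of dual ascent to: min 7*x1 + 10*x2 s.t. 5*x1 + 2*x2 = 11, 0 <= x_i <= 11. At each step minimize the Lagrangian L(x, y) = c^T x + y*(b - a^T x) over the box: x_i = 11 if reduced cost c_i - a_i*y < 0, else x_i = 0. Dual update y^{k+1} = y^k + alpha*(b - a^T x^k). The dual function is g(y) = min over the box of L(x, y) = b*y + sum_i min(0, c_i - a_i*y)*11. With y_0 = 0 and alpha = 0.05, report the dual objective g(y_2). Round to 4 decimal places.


Dual ascent for LP: min 7*x1 + 10*x2, 5*x1 + 2*x2 = 11, 0 <= x_i <= 11
Step 1: y^k = 0.0, reduced costs: (7.0, 10.0)
  x^k = (0.0, 0.0), subgradient = b - a^T x = 11.0
  y^{k+1} = 0.0 + 0.05*11.0 = 0.55
Step 2: y^k = 0.55, reduced costs: (4.25, 8.9)
  x^k = (0.0, 0.0), subgradient = b - a^T x = 11.0
  y^{k+1} = 0.55 + 0.05*11.0 = 1.1
Dual objective at y_2 = 1.1: reduced costs (1.5, 7.8), box minimizer x = (0.0, 0.0)
g(y_2) = b*y + (c1 - a1*y)*x1 + (c2 - a2*y)*x2 = 11*1.1 + 1.5*0.0 + 7.8*0.0 = 12.1 + 0.0 + 0.0 = 12.1


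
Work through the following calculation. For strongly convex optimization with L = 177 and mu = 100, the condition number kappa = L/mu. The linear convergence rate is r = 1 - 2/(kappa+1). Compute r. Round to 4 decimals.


Step 1: Compute the condition number.
kappa = L/mu = 177/100 = 1.77
Step 2: Compute the convergence rate.
r = 1 - 2/(kappa + 1) = 1 - 2*mu/(L + mu) = (L - mu)/(L + mu) = 77/277 = 0.278


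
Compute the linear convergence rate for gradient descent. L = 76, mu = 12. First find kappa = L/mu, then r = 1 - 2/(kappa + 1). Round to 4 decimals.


Step 1: Compute the condition number.
kappa = L/mu = 76/12 = 6.3333
Step 2: Compute the convergence rate.
r = 1 - 2/(kappa + 1) = 1 - 2*mu/(L + mu) = (L - mu)/(L + mu) = 64/88 = 0.7273


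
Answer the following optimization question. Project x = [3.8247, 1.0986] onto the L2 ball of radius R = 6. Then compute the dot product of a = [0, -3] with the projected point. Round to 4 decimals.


Step 1: Compute ||x|| (intermediates to 6 decimals).
||x|| = sqrt(3.8247^2 + 1.0986^2) = 3.979353
Step 2: Project.
Since ||x|| <= R, proj = x (no scaling needed).
proj(x) = [3.8247, 1.0986]
Step 3: Dot product.
a^T * proj(x) = 0*3.8247 - 3*1.0986 = -3.2958


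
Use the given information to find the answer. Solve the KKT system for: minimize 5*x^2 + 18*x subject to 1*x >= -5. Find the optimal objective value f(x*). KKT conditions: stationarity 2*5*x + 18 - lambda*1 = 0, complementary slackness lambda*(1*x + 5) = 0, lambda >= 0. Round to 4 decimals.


Step 1: Try lambda = 0 (constraint inactive).
Stationarity: 2*5*x + 18 = 0
x* = -18/(2*5) = -1.8
Check constraint: 1*-1.8 = -1.8 >= -5 -- satisfied.
Step 2: Compute optimal value.
f(x*) = 5*(-1.8)^2 + 18*(-1.8) = -16.2


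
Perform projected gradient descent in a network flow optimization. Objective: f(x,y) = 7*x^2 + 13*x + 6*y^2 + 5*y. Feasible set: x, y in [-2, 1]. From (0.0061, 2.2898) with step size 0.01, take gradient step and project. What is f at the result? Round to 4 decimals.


Step 1: Compute gradient at (0.0061, 2.2898).
grad_x = 2*7*0.0061 + 13 = 13.0854
grad_y = 2*6*2.2898 + 5 = 32.4776
Step 2: Gradient step.
x_raw = 0.0061 - 0.01*13.0854 = -0.1248
y_raw = 2.2898 - 0.01*32.4776 = 1.965
Step 3: Project onto [-2, 1].
x_proj = clip(-0.1248) = -0.1248
y_proj = clip(1.965) = 1.0
Step 4: Evaluate f.
f(-0.1248, 1.0) = 9.4871


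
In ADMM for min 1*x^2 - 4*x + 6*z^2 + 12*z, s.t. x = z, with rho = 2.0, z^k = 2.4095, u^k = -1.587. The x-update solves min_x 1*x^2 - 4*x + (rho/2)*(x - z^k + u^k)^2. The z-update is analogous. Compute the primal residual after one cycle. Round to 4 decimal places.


ADMM iteration with rho = 2.0, z^k = 2.4095, u^k = -1.587
Step 1: x-update.
Minimize 1*x^2 - 4*x + (2.0/2)*(x - 2.4095 - 1.587)^2
FOC: (2*1 + 2.0)*x = 4 + 2.0*(2.4095 + 1.587)
x^{k+1} = 2.9983
Step 2: z-update.
Minimize 6*z^2 + 12*z + (2.0/2)*(2.9983 - z - 1.587)^2
FOC: (2*6 + 2.0)*z = -12 + 2.0*(2.9983 - 1.587)
z^{k+1} = -0.6555
Step 3: u-update.
u^{k+1} = -1.587 + 2.9983 + 0.6555 = 2.0668
Step 4: Primal residual = |2.9983 + 0.6555| = 3.6538


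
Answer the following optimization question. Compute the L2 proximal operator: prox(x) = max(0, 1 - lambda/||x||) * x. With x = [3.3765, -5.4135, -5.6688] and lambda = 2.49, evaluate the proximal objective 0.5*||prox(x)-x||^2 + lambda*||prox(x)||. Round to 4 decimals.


Step 1: Compute ||x||.
||x|| = 8.5348
Step 2: Compute scaling factor.
scale = max(0, 1 - 2.49/8.5348) = 0.7083
Step 3: prox(x) = [2.3914, -3.8341, -4.0149]
||prox(x)|| = 6.0448
Step 4: Proximal objective.
0.5*||prox-x||^2 = 3.1001
lambda*||prox|| = 15.0516
Total = 18.1515


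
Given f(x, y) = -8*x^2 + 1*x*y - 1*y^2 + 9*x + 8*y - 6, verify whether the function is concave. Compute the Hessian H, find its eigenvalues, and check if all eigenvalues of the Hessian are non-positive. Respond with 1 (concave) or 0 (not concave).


The Hessian of f(x,y) = -8*x^2 + 1*x*y - 1*y^2 + 9*x + 8*y - 6 is:
H = [[-16, 1], [1, -2]]
Trace = -16 - 2 = -18
Determinant = -16*-2 - (1)^2 = 31
Discriminant = (-18)^2 - 4*31 = 200.0
Eigenvalues: lambda_1 = -16.0711, lambda_2 = -1.9289
The function is concave.

1


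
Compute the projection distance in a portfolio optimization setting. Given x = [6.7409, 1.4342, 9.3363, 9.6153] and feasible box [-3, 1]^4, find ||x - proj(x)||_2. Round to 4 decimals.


Project each component onto [-3, 1].
clip(6.7409) = 1.0, clip(1.4342) = 1.0, clip(9.3363) = 1.0, clip(9.6153) = 1.0
Projection = [1.0, 1.0, 1.0, 1.0]
Squared diffs: [32.9579, 0.1885, 69.4939, 74.2234]
Distance = sqrt(176.8637) = 13.299


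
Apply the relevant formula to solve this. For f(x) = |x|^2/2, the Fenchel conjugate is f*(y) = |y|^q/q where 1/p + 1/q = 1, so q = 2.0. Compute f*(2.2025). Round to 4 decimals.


The conjugate exponent q satisfies 1/p + 1/q = 1.
p = 2, so q = 2/(2 - 1) = 2.0
|y|^q = 2.2025^2.0 = 4.851
f*(2.2025) = 4.851 / 2.0 = 2.4255
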